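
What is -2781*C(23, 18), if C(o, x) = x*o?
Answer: -1151334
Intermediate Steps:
C(o, x) = o*x
-2781*C(23, 18) = -63963*18 = -2781*414 = -1151334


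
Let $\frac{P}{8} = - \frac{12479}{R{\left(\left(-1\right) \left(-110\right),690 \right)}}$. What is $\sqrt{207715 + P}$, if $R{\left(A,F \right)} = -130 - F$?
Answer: $\frac{\sqrt{8734339265}}{205} \approx 455.89$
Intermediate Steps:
$P = \frac{24958}{205}$ ($P = 8 \left(- \frac{12479}{-130 - 690}\right) = 8 \left(- \frac{12479}{-820}\right) = 8 \left(\left(-12479\right) \left(- \frac{1}{820}\right)\right) = 8 \cdot \frac{12479}{820} = \frac{24958}{205} \approx 121.75$)
$\sqrt{207715 + P} = \sqrt{207715 + \frac{24958}{205}} = \sqrt{\frac{42606533}{205}} = \frac{\sqrt{8734339265}}{205}$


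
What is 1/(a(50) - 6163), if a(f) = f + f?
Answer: -1/6063 ≈ -0.00016493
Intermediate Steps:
a(f) = 2*f
1/(a(50) - 6163) = 1/(2*50 - 6163) = 1/(100 - 6163) = 1/(-6063) = -1/6063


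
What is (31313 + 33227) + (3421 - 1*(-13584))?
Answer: 81545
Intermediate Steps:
(31313 + 33227) + (3421 - 1*(-13584)) = 64540 + (3421 + 13584) = 64540 + 17005 = 81545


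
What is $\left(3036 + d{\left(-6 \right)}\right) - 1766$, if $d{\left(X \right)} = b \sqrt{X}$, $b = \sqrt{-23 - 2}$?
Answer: $1270 - 5 \sqrt{6} \approx 1257.8$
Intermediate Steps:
$b = 5 i$ ($b = \sqrt{-25} = 5 i \approx 5.0 i$)
$d{\left(X \right)} = 5 i \sqrt{X}$
$\left(3036 + d{\left(-6 \right)}\right) - 1766 = \left(3036 + 5 i \sqrt{-6}\right) - 1766 = \left(3036 + 5 i i \sqrt{6}\right) - 1766 = \left(3036 - 5 \sqrt{6}\right) - 1766 = 1270 - 5 \sqrt{6}$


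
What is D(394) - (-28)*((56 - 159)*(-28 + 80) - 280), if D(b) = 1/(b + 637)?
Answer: -162700047/1031 ≈ -1.5781e+5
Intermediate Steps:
D(b) = 1/(637 + b)
D(394) - (-28)*((56 - 159)*(-28 + 80) - 280) = 1/(637 + 394) - (-28)*((56 - 159)*(-28 + 80) - 280) = 1/1031 - (-28)*(-103*52 - 280) = 1/1031 - (-28)*(-5356 - 280) = 1/1031 - (-28)*(-5636) = 1/1031 - 1*157808 = 1/1031 - 157808 = -162700047/1031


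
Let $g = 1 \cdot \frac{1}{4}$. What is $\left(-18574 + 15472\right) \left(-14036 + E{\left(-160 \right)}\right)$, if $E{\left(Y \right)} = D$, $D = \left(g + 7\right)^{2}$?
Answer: $\frac{347012985}{8} \approx 4.3377 \cdot 10^{7}$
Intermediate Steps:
$g = \frac{1}{4}$ ($g = 1 \cdot \frac{1}{4} = \frac{1}{4} \approx 0.25$)
$D = \frac{841}{16}$ ($D = \left(\frac{1}{4} + 7\right)^{2} = \left(\frac{29}{4}\right)^{2} = \frac{841}{16} \approx 52.563$)
$E{\left(Y \right)} = \frac{841}{16}$
$\left(-18574 + 15472\right) \left(-14036 + E{\left(-160 \right)}\right) = \left(-18574 + 15472\right) \left(-14036 + \frac{841}{16}\right) = \left(-3102\right) \left(- \frac{223735}{16}\right) = \frac{347012985}{8}$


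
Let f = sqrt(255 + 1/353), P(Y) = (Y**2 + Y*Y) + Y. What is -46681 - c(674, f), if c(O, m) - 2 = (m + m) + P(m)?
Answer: -16659131/353 - 12*sqrt(1985978)/353 ≈ -47241.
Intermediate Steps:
P(Y) = Y + 2*Y**2 (P(Y) = (Y**2 + Y**2) + Y = 2*Y**2 + Y = Y + 2*Y**2)
f = 4*sqrt(1985978)/353 (f = sqrt(255 + 1/353) = sqrt(90016/353) = 4*sqrt(1985978)/353 ≈ 15.969)
c(O, m) = 2 + 2*m + m*(1 + 2*m) (c(O, m) = 2 + ((m + m) + m*(1 + 2*m)) = 2 + (2*m + m*(1 + 2*m)) = 2 + 2*m + m*(1 + 2*m))
-46681 - c(674, f) = -46681 - (2 + 2*(4*sqrt(1985978)/353)**2 + 3*(4*sqrt(1985978)/353)) = -46681 - (2 + 2*(90016/353) + 12*sqrt(1985978)/353) = -46681 - (2 + 180032/353 + 12*sqrt(1985978)/353) = -46681 - (180738/353 + 12*sqrt(1985978)/353) = -46681 + (-180738/353 - 12*sqrt(1985978)/353) = -16659131/353 - 12*sqrt(1985978)/353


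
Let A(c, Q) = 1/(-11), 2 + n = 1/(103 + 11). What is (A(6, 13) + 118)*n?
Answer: -294419/1254 ≈ -234.78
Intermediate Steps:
n = -227/114 (n = -2 + 1/(103 + 11) = -2 + 1/114 = -227/114 ≈ -1.9912)
A(c, Q) = -1/11
(A(6, 13) + 118)*n = (-1/11 + 118)*(-227/114) = (1297/11)*(-227/114) = -294419/1254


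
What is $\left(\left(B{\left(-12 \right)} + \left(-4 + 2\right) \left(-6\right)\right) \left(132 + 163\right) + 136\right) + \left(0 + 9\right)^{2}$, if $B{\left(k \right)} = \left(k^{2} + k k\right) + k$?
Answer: $85177$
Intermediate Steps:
$B{\left(k \right)} = k + 2 k^{2}$ ($B{\left(k \right)} = \left(k^{2} + k^{2}\right) + k = 2 k^{2} + k = k + 2 k^{2}$)
$\left(\left(B{\left(-12 \right)} + \left(-4 + 2\right) \left(-6\right)\right) \left(132 + 163\right) + 136\right) + \left(0 + 9\right)^{2} = \left(\left(- 12 \left(1 + 2 \left(-12\right)\right) + \left(-4 + 2\right) \left(-6\right)\right) \left(132 + 163\right) + 136\right) + \left(0 + 9\right)^{2} = \left(\left(- 12 \left(1 - 24\right) - -12\right) 295 + 136\right) + 9^{2} = \left(\left(\left(-12\right) \left(-23\right) + 12\right) 295 + 136\right) + 81 = \left(\left(276 + 12\right) 295 + 136\right) + 81 = \left(288 \cdot 295 + 136\right) + 81 = \left(84960 + 136\right) + 81 = 85096 + 81 = 85177$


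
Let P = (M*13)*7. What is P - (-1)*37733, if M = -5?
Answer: 37278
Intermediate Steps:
P = -455 (P = -5*13*7 = -65*7 = -455)
P - (-1)*37733 = -455 - (-1)*37733 = -455 - 1*(-37733) = -455 + 37733 = 37278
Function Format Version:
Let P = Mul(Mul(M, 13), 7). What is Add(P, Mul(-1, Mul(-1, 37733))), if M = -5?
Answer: 37278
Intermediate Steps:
P = -455 (P = Mul(Mul(-5, 13), 7) = Mul(-65, 7) = -455)
Add(P, Mul(-1, Mul(-1, 37733))) = Add(-455, Mul(-1, Mul(-1, 37733))) = Add(-455, Mul(-1, -37733)) = Add(-455, 37733) = 37278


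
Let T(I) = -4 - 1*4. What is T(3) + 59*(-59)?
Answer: -3489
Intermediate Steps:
T(I) = -8 (T(I) = -4 - 4 = -8)
T(3) + 59*(-59) = -8 + 59*(-59) = -8 - 3481 = -3489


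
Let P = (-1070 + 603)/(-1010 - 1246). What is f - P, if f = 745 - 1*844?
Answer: -223811/2256 ≈ -99.207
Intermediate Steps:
f = -99 (f = 745 - 844 = -99)
P = 467/2256 (P = -467/(-2256) = -467*(-1/2256) = 467/2256 ≈ 0.20700)
f - P = -99 - 1*467/2256 = -99 - 467/2256 = -223811/2256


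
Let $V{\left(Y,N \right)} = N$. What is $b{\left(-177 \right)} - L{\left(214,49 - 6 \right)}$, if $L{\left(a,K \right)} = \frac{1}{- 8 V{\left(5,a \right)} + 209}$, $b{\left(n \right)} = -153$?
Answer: $- \frac{229958}{1503} \approx -153.0$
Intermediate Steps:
$L{\left(a,K \right)} = \frac{1}{209 - 8 a}$ ($L{\left(a,K \right)} = \frac{1}{- 8 a + 209} = \frac{1}{209 - 8 a}$)
$b{\left(-177 \right)} - L{\left(214,49 - 6 \right)} = -153 - - \frac{1}{-209 + 8 \cdot 214} = -153 - - \frac{1}{-209 + 1712} = -153 - - \frac{1}{1503} = -153 + \frac{1}{1503} = - \frac{229958}{1503}$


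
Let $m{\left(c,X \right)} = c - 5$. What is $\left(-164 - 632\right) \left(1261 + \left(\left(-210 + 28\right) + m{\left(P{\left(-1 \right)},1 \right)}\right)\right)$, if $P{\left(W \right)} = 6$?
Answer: $-859680$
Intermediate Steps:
$m{\left(c,X \right)} = -5 + c$
$\left(-164 - 632\right) \left(1261 + \left(\left(-210 + 28\right) + m{\left(P{\left(-1 \right)},1 \right)}\right)\right) = \left(-164 - 632\right) \left(1261 + \left(\left(-210 + 28\right) + \left(-5 + 6\right)\right)\right) = - 796 \left(1261 + \left(-182 + 1\right)\right) = - 796 \left(1261 - 181\right) = \left(-796\right) 1080 = -859680$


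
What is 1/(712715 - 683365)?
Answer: 1/29350 ≈ 3.4072e-5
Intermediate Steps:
1/(712715 - 683365) = 1/29350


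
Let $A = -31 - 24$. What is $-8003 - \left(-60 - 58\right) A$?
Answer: $-14493$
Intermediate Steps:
$A = -55$
$-8003 - \left(-60 - 58\right) A = -8003 - \left(-60 - 58\right) \left(-55\right) = -8003 - \left(-118\right) \left(-55\right) = -8003 - 6490 = -14493$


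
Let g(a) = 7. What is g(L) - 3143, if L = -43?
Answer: -3136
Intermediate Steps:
g(L) - 3143 = 7 - 3143 = -3136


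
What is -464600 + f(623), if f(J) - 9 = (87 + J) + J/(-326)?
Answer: -151225829/326 ≈ -4.6388e+5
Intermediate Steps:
f(J) = 96 + 325*J/326 (f(J) = 9 + ((87 + J) + J/(-326)) = 9 + ((87 + J) + J*(-1/326)) = 9 + ((87 + J) - J/326) = 9 + (87 + 325*J/326) = 96 + 325*J/326)
-464600 + f(623) = -464600 + (96 + (325/326)*623) = -464600 + (96 + 202475/326) = -464600 + 233771/326 = -151225829/326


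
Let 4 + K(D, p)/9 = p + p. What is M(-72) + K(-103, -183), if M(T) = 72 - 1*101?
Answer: -3359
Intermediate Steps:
M(T) = -29 (M(T) = 72 - 101 = -29)
K(D, p) = -36 + 18*p (K(D, p) = -36 + 9*(p + p) = -36 + 9*(2*p) = -36 + 18*p)
M(-72) + K(-103, -183) = -29 + (-36 + 18*(-183)) = -29 + (-36 - 3294) = -29 - 3330 = -3359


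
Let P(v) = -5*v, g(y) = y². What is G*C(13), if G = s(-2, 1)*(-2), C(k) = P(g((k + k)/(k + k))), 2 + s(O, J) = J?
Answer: -10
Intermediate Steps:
s(O, J) = -2 + J
C(k) = -5 (C(k) = -5*((k + k)/(k + k))² = -5*((2*k)/((2*k)))² = -5*((2*k)*(1/(2*k)))² = -5*1² = -5*1 = -5)
G = 2 (G = (-2 + 1)*(-2) = -1*(-2) = 2)
G*C(13) = 2*(-5) = -10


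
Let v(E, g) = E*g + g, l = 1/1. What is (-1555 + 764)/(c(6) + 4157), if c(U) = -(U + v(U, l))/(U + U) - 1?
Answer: -9492/49859 ≈ -0.19038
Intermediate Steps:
l = 1 (l = 1*1 = 1)
v(E, g) = g + E*g
c(U) = -1 - (1 + 2*U)/(2*U) (c(U) = -(U + 1*(1 + U))/(U + U) - 1 = -(U + (1 + U))/(2*U) - 1 = -(1 + 2*U)*1/(2*U) - 1 = -(1 + 2*U)/(2*U) - 1 = -1 - (1 + 2*U)/(2*U))
(-1555 + 764)/(c(6) + 4157) = (-1555 + 764)/((-2 - ½/6) + 4157) = -791/((-2 - ½*⅙) + 4157) = -791/((-2 - 1/12) + 4157) = -791/(-25/12 + 4157) = -791/49859/12 = -791*12/49859 = -9492/49859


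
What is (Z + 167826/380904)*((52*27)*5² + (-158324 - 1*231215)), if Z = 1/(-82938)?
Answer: -411112965649423/2632617996 ≈ -1.5616e+5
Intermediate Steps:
Z = -1/82938 ≈ -1.2057e-5
(Z + 167826/380904)*((52*27)*5² + (-158324 - 1*231215)) = (-1/82938 + 167826/380904)*((52*27)*5² + (-158324 - 1*231215)) = (-1/82938 + 167826*(1/380904))*(1404*25 + (-158324 - 231215)) = (-1/82938 + 27971/63484)*(35100 - 389539) = (1159897657/2632617996)*(-354439) = -411112965649423/2632617996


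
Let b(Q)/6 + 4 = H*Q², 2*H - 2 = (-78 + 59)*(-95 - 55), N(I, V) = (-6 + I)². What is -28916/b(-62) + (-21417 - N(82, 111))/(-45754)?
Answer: 55814630041/94050892935 ≈ 0.59345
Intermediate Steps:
H = 1426 (H = 1 + ((-78 + 59)*(-95 - 55))/2 = 1 + (-19*(-150))/2 = 1 + (½)*2850 = 1 + 1425 = 1426)
b(Q) = -24 + 8556*Q² (b(Q) = -24 + 6*(1426*Q²) = -24 + 8556*Q²)
-28916/b(-62) + (-21417 - N(82, 111))/(-45754) = -28916/(-24 + 8556*(-62)²) + (-21417 - (-6 + 82)²)/(-45754) = -28916/(-24 + 8556*3844) + (-21417 - 1*76²)*(-1/45754) = -28916/(-24 + 32889264) + (-21417 - 1*5776)*(-1/45754) = -28916/32889240 + (-21417 - 5776)*(-1/45754) = -28916*1/32889240 - 27193*(-1/45754) = -7229/8222310 + 27193/45754 = 55814630041/94050892935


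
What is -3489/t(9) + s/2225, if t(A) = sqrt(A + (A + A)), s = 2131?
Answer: 2131/2225 - 1163*sqrt(3)/3 ≈ -670.50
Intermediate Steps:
t(A) = sqrt(3)*sqrt(A) (t(A) = sqrt(A + 2*A) = sqrt(3*A) = sqrt(3)*sqrt(A))
-3489/t(9) + s/2225 = -3489*sqrt(3)/9 + 2131/2225 = -1163*sqrt(3)/3 + 2131/2225 = 2131/2225 - 1163*sqrt(3)/3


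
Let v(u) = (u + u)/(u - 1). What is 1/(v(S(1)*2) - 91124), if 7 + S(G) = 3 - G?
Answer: -11/1002344 ≈ -1.0974e-5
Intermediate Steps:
S(G) = -4 - G (S(G) = -7 + (3 - G) = -4 - G)
v(u) = 2*u/(-1 + u) (v(u) = (2*u)/(-1 + u) = 2*u/(-1 + u))
1/(v(S(1)*2) - 91124) = 1/(2*((-4 - 1*1)*2)/(-1 + (-4 - 1*1)*2) - 91124) = 1/(2*((-4 - 1)*2)/(-1 + (-4 - 1)*2) - 91124) = 1/(2*(-5*2)/(-1 - 5*2) - 91124) = 1/(2*(-10)/(-1 - 10) - 91124) = 1/(2*(-10)/(-11) - 91124) = 1/(2*(-10)*(-1/11) - 91124) = 1/(20/11 - 91124) = 1/(-1002344/11) = -11/1002344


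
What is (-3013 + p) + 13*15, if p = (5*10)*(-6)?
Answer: -3118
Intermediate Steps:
p = -300 (p = 50*(-6) = -300)
(-3013 + p) + 13*15 = (-3013 - 300) + 13*15 = -3313 + 195 = -3118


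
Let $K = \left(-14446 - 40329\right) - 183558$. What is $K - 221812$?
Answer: $-460145$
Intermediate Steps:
$K = -238333$ ($K = -54775 - 183558 = -238333$)
$K - 221812 = -238333 - 221812 = -460145$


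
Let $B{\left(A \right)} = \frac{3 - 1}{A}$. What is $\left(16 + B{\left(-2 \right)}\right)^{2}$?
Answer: $225$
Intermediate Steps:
$B{\left(A \right)} = \frac{2}{A}$ ($B{\left(A \right)} = \frac{3 - 1}{A} = \frac{2}{A}$)
$\left(16 + B{\left(-2 \right)}\right)^{2} = \left(16 + \frac{2}{-2}\right)^{2} = \left(16 + 2 \left(- \frac{1}{2}\right)\right)^{2} = \left(16 - 1\right)^{2} = 15^{2} = 225$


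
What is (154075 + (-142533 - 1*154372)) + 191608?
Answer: 48778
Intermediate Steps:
(154075 + (-142533 - 1*154372)) + 191608 = (154075 + (-142533 - 154372)) + 191608 = (154075 - 296905) + 191608 = -142830 + 191608 = 48778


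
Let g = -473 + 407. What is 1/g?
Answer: -1/66 ≈ -0.015152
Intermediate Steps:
g = -66
1/g = 1/(-66) = -1/66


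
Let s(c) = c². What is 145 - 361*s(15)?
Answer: -81080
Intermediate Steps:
145 - 361*s(15) = 145 - 361*15² = 145 - 361*225 = 145 - 81225 = -81080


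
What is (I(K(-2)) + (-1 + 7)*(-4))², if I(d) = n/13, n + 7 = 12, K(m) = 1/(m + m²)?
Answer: 94249/169 ≈ 557.69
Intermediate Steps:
n = 5 (n = -7 + 12 = 5)
I(d) = 5/13
(I(K(-2)) + (-1 + 7)*(-4))² = (5/13 + (-1 + 7)*(-4))² = (5/13 + 6*(-4))² = (5/13 - 24)² = (-307/13)² = 94249/169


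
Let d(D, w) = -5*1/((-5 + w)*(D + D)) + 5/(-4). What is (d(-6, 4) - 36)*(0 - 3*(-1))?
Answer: -113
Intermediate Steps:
d(D, w) = -5/4 - 5/(2*D*(-5 + w)) (d(D, w) = -5*1/(2*D*(-5 + w)) + 5*(-¼) = -5*1/(2*D*(-5 + w)) - 5/4 = -5/(2*D*(-5 + w)) - 5/4 = -5/4 - 5/(2*D*(-5 + w)))
(d(-6, 4) - 36)*(0 - 3*(-1)) = ((5/4)*(-2 + 5*(-6) - 1*(-6)*4)/(-6*(-5 + 4)) - 36)*(0 - 3*(-1)) = ((5/4)*(-⅙)*(-2 - 30 + 24)/(-1) - 36)*(0 + 3) = ((5/4)*(-⅙)*(-1)*(-8) - 36)*3 = (-5/3 - 36)*3 = -113/3*3 = -113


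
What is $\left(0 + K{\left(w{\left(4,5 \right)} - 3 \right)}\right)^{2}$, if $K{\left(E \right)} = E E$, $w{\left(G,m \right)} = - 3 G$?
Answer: $50625$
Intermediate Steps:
$K{\left(E \right)} = E^{2}$
$\left(0 + K{\left(w{\left(4,5 \right)} - 3 \right)}\right)^{2} = \left(0 + \left(\left(-3\right) 4 - 3\right)^{2}\right)^{2} = \left(0 + \left(-12 - 3\right)^{2}\right)^{2} = \left(0 + \left(-15\right)^{2}\right)^{2} = \left(0 + 225\right)^{2} = 225^{2} = 50625$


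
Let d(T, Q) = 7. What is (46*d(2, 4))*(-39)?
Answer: -12558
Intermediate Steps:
(46*d(2, 4))*(-39) = (46*7)*(-39) = 322*(-39) = -12558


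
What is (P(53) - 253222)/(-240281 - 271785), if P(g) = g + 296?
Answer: 252873/512066 ≈ 0.49383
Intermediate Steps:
P(g) = 296 + g
(P(53) - 253222)/(-240281 - 271785) = ((296 + 53) - 253222)/(-240281 - 271785) = (349 - 253222)/(-512066) = -252873*(-1/512066) = 252873/512066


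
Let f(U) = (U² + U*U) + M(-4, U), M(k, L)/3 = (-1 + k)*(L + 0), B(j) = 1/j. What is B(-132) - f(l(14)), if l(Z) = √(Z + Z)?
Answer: -7393/132 + 30*√7 ≈ 23.365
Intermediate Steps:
l(Z) = √2*√Z (l(Z) = √(2*Z) = √2*√Z)
M(k, L) = 3*L*(-1 + k) (M(k, L) = 3*((-1 + k)*(L + 0)) = 3*((-1 + k)*L) = 3*(L*(-1 + k)) = 3*L*(-1 + k))
f(U) = -15*U + 2*U² (f(U) = (U² + U*U) + 3*U*(-1 - 4) = (U² + U²) + 3*U*(-5) = 2*U² - 15*U = -15*U + 2*U²)
B(-132) - f(l(14)) = 1/(-132) - √2*√14*(-15 + 2*(√2*√14)) = -1/132 - 2*√7*(-15 + 2*(2*√7)) = -1/132 - 2*√7*(-15 + 4*√7)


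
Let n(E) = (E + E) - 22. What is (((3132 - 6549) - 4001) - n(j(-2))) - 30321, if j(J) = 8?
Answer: -37733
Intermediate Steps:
n(E) = -22 + 2*E (n(E) = 2*E - 22 = -22 + 2*E)
(((3132 - 6549) - 4001) - n(j(-2))) - 30321 = (((3132 - 6549) - 4001) - (-22 + 2*8)) - 30321 = ((-3417 - 4001) - (-22 + 16)) - 30321 = (-7418 - 1*(-6)) - 30321 = (-7418 + 6) - 30321 = -7412 - 30321 = -37733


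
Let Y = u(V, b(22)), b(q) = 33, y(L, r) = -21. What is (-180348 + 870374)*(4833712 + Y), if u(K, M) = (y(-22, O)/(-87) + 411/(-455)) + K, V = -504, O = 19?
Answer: 1517442620633844/455 ≈ 3.3350e+12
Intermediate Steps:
u(K, M) = -8734/13195 + K (u(K, M) = (-21/(-87) + 411/(-455)) + K = (-21*(-1/87) + 411*(-1/455)) + K = (7/29 - 411/455) + K = -8734/13195 + K)
Y = -6659014/13195 (Y = -8734/13195 - 504 = -6659014/13195 ≈ -504.66)
(-180348 + 870374)*(4833712 + Y) = (-180348 + 870374)*(4833712 - 6659014/13195) = 690026*(63774170826/13195) = 1517442620633844/455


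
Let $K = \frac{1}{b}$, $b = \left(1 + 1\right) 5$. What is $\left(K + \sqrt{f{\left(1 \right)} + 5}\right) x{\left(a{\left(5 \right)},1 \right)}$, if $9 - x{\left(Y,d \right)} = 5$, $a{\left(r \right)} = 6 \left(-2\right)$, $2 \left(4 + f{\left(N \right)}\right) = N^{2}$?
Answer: $\frac{2}{5} + 2 \sqrt{6} \approx 5.299$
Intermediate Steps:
$f{\left(N \right)} = -4 + \frac{N^{2}}{2}$
$a{\left(r \right)} = -12$
$x{\left(Y,d \right)} = 4$ ($x{\left(Y,d \right)} = 9 - 5 = 4$)
$b = 10$ ($b = 2 \cdot 5 = 10$)
$K = \frac{1}{10} \approx 0.1$
$\left(K + \sqrt{f{\left(1 \right)} + 5}\right) x{\left(a{\left(5 \right)},1 \right)} = \left(\frac{1}{10} + \sqrt{\left(-4 + \frac{1^{2}}{2}\right) + 5}\right) 4 = \left(\frac{1}{10} + \sqrt{\left(-4 + \frac{1}{2} \cdot 1\right) + 5}\right) 4 = \left(\frac{1}{10} + \sqrt{\left(-4 + \frac{1}{2}\right) + 5}\right) 4 = \left(\frac{1}{10} + \sqrt{- \frac{7}{2} + 5}\right) 4 = \left(\frac{1}{10} + \sqrt{\frac{3}{2}}\right) 4 = \left(\frac{1}{10} + \frac{\sqrt{6}}{2}\right) 4 = \frac{2}{5} + 2 \sqrt{6}$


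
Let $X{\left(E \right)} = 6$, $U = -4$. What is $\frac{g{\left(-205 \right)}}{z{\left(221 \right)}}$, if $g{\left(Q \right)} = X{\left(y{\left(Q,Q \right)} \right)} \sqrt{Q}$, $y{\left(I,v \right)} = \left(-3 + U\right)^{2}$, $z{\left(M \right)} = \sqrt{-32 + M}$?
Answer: $\frac{2 i \sqrt{4305}}{21} \approx 6.2488 i$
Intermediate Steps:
$y{\left(I,v \right)} = 49$ ($y{\left(I,v \right)} = \left(-3 - 4\right)^{2} = \left(-7\right)^{2} = 49$)
$g{\left(Q \right)} = 6 \sqrt{Q}$
$\frac{g{\left(-205 \right)}}{z{\left(221 \right)}} = \frac{6 \sqrt{-205}}{\sqrt{-32 + 221}} = \frac{6 i \sqrt{205}}{\sqrt{189}} = \frac{6 i \sqrt{205}}{3 \sqrt{21}} = 6 i \sqrt{205} \frac{\sqrt{21}}{63} = \frac{2 i \sqrt{4305}}{21}$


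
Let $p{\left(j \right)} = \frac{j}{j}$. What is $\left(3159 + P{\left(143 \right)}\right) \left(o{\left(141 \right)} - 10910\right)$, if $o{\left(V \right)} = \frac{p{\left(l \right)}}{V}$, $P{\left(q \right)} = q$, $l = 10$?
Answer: $- \frac{5079496318}{141} \approx -3.6025 \cdot 10^{7}$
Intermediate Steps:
$p{\left(j \right)} = 1$
$o{\left(V \right)} = \frac{1}{V}$ ($o{\left(V \right)} = 1 \frac{1}{V} = \frac{1}{V}$)
$\left(3159 + P{\left(143 \right)}\right) \left(o{\left(141 \right)} - 10910\right) = \left(3159 + 143\right) \left(\frac{1}{141} - 10910\right) = 3302 \left(\frac{1}{141} - 10910\right) = 3302 \left(- \frac{1538309}{141}\right) = - \frac{5079496318}{141}$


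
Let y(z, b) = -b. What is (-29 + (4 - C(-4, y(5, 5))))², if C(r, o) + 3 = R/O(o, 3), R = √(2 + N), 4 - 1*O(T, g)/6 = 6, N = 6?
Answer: (132 - √2)²/36 ≈ 473.68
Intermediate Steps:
O(T, g) = -12 (O(T, g) = 24 - 6*6 = 24 - 36 = -12)
R = 2*√2 (R = √(2 + 6) = √8 = 2*√2 ≈ 2.8284)
C(r, o) = -3 - √2/6 (C(r, o) = -3 + (2*√2)/(-12) = -3 + (2*√2)*(-1/12) = -3 - √2/6)
(-29 + (4 - C(-4, y(5, 5))))² = (-29 + (4 - (-3 - √2/6)))² = (-29 + (4 + (3 + √2/6)))² = (-29 + (7 + √2/6))² = (-22 + √2/6)²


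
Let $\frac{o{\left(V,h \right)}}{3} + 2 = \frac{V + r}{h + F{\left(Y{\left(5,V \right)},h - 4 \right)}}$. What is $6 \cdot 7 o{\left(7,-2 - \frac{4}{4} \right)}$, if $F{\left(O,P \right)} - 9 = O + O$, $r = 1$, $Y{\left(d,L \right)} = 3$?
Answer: $-168$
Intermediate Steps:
$F{\left(O,P \right)} = 9 + 2 O$ ($F{\left(O,P \right)} = 9 + \left(O + O\right) = 9 + 2 O$)
$o{\left(V,h \right)} = -6 + \frac{3 \left(1 + V\right)}{15 + h}$ ($o{\left(V,h \right)} = -6 + 3 \frac{V + 1}{h + \left(9 + 2 \cdot 3\right)} = -6 + 3 \frac{1 + V}{h + \left(9 + 6\right)} = -6 + 3 \frac{1 + V}{h + 15} = -6 + 3 \frac{1 + V}{15 + h} = -6 + \frac{3 \left(1 + V\right)}{15 + h}$)
$6 \cdot 7 o{\left(7,-2 - \frac{4}{4} \right)} = 6 \cdot 7 \frac{3 \left(-29 + 7 - 2 \left(-2 - \frac{4}{4}\right)\right)}{15 - \left(2 + \frac{4}{4}\right)} = 42 \frac{3 \left(-29 + 7 - 2 \left(-2 - 1\right)\right)}{15 - 3} = 42 \frac{3 \left(-29 + 7 - -6\right)}{15 - 3} = 42 \frac{3 \left(-29 + 7 + 6\right)}{12} = 42 \cdot 3 \cdot \frac{1}{12} \left(-16\right) = 42 \left(-4\right) = -168$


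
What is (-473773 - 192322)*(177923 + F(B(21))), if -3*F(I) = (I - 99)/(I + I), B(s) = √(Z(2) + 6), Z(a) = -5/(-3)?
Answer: -711081058015/6 - 21981135*√69/46 ≈ -1.1852e+11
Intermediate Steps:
Z(a) = 5/3 (Z(a) = -5*(-1)/3 = -1*(-5/3) = 5/3)
B(s) = √69/3 (B(s) = √(5/3 + 6) = √(23/3) = √69/3)
F(I) = -(-99 + I)/(6*I) (F(I) = -(I - 99)/(3*(I + I)) = -(-99 + I)/(3*(2*I)) = -(-99 + I)*1/(2*I)/3 = -(-99 + I)/(6*I))
(-473773 - 192322)*(177923 + F(B(21))) = (-473773 - 192322)*(177923 + (99 - √69/3)/(6*((√69/3)))) = -666095*(177923 + (√69/23)*(99 - √69/3)/6) = -666095*(177923 + √69*(99 - √69/3)/138) = -118513620685 - 666095*√69*(99 - √69/3)/138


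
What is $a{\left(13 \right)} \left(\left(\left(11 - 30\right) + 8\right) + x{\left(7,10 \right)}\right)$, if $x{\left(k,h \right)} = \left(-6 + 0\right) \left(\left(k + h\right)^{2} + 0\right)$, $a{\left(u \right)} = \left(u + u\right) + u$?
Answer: $-68055$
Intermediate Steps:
$a{\left(u \right)} = 3 u$ ($a{\left(u \right)} = 2 u + u = 3 u$)
$x{\left(k,h \right)} = - 6 \left(h + k\right)^{2}$ ($x{\left(k,h \right)} = - 6 \left(\left(h + k\right)^{2} + 0\right) = - 6 \left(h + k\right)^{2}$)
$a{\left(13 \right)} \left(\left(\left(11 - 30\right) + 8\right) + x{\left(7,10 \right)}\right) = 3 \cdot 13 \left(\left(\left(11 - 30\right) + 8\right) - 6 \left(10 + 7\right)^{2}\right) = 39 \left(\left(-19 + 8\right) - 6 \cdot 17^{2}\right) = 39 \left(-11 - 1734\right) = 39 \left(-1745\right) = -68055$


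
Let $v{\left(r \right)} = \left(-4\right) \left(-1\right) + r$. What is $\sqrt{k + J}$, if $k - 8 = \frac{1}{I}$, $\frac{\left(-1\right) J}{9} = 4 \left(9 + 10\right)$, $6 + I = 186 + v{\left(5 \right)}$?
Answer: $\frac{i \sqrt{2683023}}{63} \approx 26.0 i$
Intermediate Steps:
$v{\left(r \right)} = 4 + r$
$I = 189$ ($I = -6 + \left(186 + \left(4 + 5\right)\right) = -6 + \left(186 + 9\right) = -6 + 195 = 189$)
$J = -684$ ($J = - 9 \cdot 4 \left(9 + 10\right) = - 9 \cdot 4 \cdot 19 = \left(-9\right) 76 = -684$)
$k = \frac{1513}{189}$ ($k = 8 + \frac{1}{189} = \frac{1513}{189} \approx 8.0053$)
$\sqrt{k + J} = \sqrt{\frac{1513}{189} - 684} = \sqrt{- \frac{127763}{189}} = \frac{i \sqrt{2683023}}{63}$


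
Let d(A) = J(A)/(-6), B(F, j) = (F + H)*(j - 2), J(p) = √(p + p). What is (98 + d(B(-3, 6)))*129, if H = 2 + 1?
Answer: 12642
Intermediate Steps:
H = 3
J(p) = √2*√p (J(p) = √(2*p) = √2*√p)
B(F, j) = (-2 + j)*(3 + F) (B(F, j) = (F + 3)*(j - 2) = (3 + F)*(-2 + j) = (-2 + j)*(3 + F))
d(A) = -√2*√A/6 (d(A) = (√2*√A)/(-6) = (√2*√A)*(-⅙) = -√2*√A/6)
(98 + d(B(-3, 6)))*129 = (98 - √2*√(-6 - 2*(-3) + 3*6 - 3*6)/6)*129 = (98 - √2*√(-6 + 6 + 18 - 18)/6)*129 = (98 - √2*√0/6)*129 = (98 - ⅙*√2*0)*129 = (98 + 0)*129 = 98*129 = 12642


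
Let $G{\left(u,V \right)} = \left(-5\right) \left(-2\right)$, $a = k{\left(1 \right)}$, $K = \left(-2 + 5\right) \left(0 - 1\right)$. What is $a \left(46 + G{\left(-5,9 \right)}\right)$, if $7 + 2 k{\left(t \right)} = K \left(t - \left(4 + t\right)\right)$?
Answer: $140$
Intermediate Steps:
$K = -3$ ($K = 3 \left(-1\right) = -3$)
$k{\left(t \right)} = \frac{5}{2}$ ($k{\left(t \right)} = - \frac{7}{2} + \frac{\left(-3\right) \left(t - \left(4 + t\right)\right)}{2} = - \frac{7}{2} + \frac{\left(-3\right) \left(-4\right)}{2} = - \frac{7}{2} + \frac{1}{2} \cdot 12 = - \frac{7}{2} + 6 = \frac{5}{2}$)
$a = \frac{5}{2} \approx 2.5$
$G{\left(u,V \right)} = 10$
$a \left(46 + G{\left(-5,9 \right)}\right) = \frac{5 \left(46 + 10\right)}{2} = \frac{5}{2} \cdot 56 = 140$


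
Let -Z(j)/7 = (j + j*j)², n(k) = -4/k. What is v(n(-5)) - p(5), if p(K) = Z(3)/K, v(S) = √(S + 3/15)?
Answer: 1013/5 ≈ 202.60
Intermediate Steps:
v(S) = √(⅕ + S) (v(S) = √(S + 3*(1/15)) = √(S + ⅕) = √(⅕ + S))
Z(j) = -7*(j + j²)² (Z(j) = -7*(j + j*j)² = -7*(j + j²)²)
p(K) = -1008/K (p(K) = (-7*3²*(1 + 3)²)/K = (-7*9*4²)/K = (-7*9*16)/K = -1008/K)
v(n(-5)) - p(5) = √(5 + 25*(-4/(-5)))/5 - (-1008)/5 = √(5 + 25*(-4*(-⅕)))/5 - (-1008)/5 = √(5 + 25*(⅘))/5 - 1*(-1008/5) = √(5 + 20)/5 + 1008/5 = √25/5 + 1008/5 = (⅕)*5 + 1008/5 = 1 + 1008/5 = 1013/5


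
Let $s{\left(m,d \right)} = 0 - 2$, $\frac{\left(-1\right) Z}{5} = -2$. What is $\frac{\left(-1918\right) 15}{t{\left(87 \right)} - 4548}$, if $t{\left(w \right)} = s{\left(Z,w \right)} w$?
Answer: $\frac{4795}{787} \approx 6.0928$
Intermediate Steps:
$Z = 10$ ($Z = \left(-5\right) \left(-2\right) = 10$)
$s{\left(m,d \right)} = -2$ ($s{\left(m,d \right)} = 0 - 2 = -2$)
$t{\left(w \right)} = - 2 w$
$\frac{\left(-1918\right) 15}{t{\left(87 \right)} - 4548} = \frac{\left(-1918\right) 15}{\left(-2\right) 87 - 4548} = - \frac{28770}{-174 - 4548} = - \frac{28770}{-4722} = \left(-28770\right) \left(- \frac{1}{4722}\right) = \frac{4795}{787}$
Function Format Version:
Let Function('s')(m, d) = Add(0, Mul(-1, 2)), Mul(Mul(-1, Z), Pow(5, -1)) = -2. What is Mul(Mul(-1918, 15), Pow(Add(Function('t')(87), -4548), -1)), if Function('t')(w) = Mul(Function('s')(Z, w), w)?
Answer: Rational(4795, 787) ≈ 6.0928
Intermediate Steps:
Z = 10 (Z = Mul(-5, -2) = 10)
Function('s')(m, d) = -2 (Function('s')(m, d) = Add(0, -2) = -2)
Function('t')(w) = Mul(-2, w)
Mul(Mul(-1918, 15), Pow(Add(Function('t')(87), -4548), -1)) = Mul(Mul(-1918, 15), Pow(Add(Mul(-2, 87), -4548), -1)) = Mul(-28770, Pow(Add(-174, -4548), -1)) = Mul(-28770, Pow(-4722, -1)) = Mul(-28770, Rational(-1, 4722)) = Rational(4795, 787)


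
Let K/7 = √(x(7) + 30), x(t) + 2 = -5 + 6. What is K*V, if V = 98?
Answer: 686*√29 ≈ 3694.2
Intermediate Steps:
x(t) = -1 (x(t) = -2 + (-5 + 6) = -2 + 1 = -1)
K = 7*√29 (K = 7*√(-1 + 30) = 7*√29 ≈ 37.696)
K*V = (7*√29)*98 = 686*√29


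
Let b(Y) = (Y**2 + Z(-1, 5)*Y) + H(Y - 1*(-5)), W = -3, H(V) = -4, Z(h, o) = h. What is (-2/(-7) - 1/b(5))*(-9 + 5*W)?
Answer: -75/14 ≈ -5.3571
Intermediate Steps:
b(Y) = -4 + Y**2 - Y (b(Y) = (Y**2 - Y) - 4 = -4 + Y**2 - Y)
(-2/(-7) - 1/b(5))*(-9 + 5*W) = (-2/(-7) - 1/(-4 + 5**2 - 1*5))*(-9 + 5*(-3)) = (-2*(-1/7) - 1/(-4 + 25 - 5))*(-9 - 15) = (2/7 - 1/16)*(-24) = (25/112)*(-24) = -75/14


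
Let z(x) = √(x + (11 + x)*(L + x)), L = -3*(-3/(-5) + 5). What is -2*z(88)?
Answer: -4*√44605/5 ≈ -168.96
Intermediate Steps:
L = -84/5 (L = -3*(-3*(-⅕) + 5) = -3*(⅗ + 5) = -3*28/5 = -84/5 ≈ -16.800)
z(x) = √(x + (11 + x)*(-84/5 + x))
-2*z(88) = -2*√(-4620 - 120*88 + 25*88²)/5 = -2*√(-4620 - 10560 + 25*7744)/5 = -2*√(-4620 - 10560 + 193600)/5 = -2*√178420/5 = -2*2*√44605/5 = -4*√44605/5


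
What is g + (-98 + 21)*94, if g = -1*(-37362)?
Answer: 30124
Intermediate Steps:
g = 37362
g + (-98 + 21)*94 = 37362 + (-98 + 21)*94 = 37362 - 77*94 = 37362 - 7238 = 30124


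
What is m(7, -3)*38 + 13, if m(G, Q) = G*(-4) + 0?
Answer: -1051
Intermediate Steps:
m(G, Q) = -4*G (m(G, Q) = -4*G + 0 = -4*G)
m(7, -3)*38 + 13 = -4*7*38 + 13 = -28*38 + 13 = -1064 + 13 = -1051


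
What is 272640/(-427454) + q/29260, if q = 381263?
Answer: 77497474001/6253652020 ≈ 12.392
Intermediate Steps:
272640/(-427454) + q/29260 = 272640/(-427454) + 381263/29260 = 272640*(-1/427454) + 381263*(1/29260) = -136320/213727 + 381263/29260 = 77497474001/6253652020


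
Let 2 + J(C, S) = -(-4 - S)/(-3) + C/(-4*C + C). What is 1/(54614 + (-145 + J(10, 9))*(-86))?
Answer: 3/202972 ≈ 1.4780e-5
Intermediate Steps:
J(C, S) = -11/3 - S/3 (J(C, S) = -2 + (-(-4 - S)/(-3) + C/(-4*C + C)) = -2 + ((4 + S)*(-⅓) + C/((-3*C))) = -2 + ((-4/3 - S/3) + C*(-1/(3*C))) = -2 + ((-4/3 - S/3) - ⅓) = -2 + (-5/3 - S/3) = -11/3 - S/3)
1/(54614 + (-145 + J(10, 9))*(-86)) = 1/(54614 + (-145 + (-11/3 - ⅓*9))*(-86)) = 1/(54614 + (-145 + (-11/3 - 3))*(-86)) = 1/(54614 + (-145 - 20/3)*(-86)) = 1/(54614 - 455/3*(-86)) = 1/(54614 + 39130/3) = 1/(202972/3) = 3/202972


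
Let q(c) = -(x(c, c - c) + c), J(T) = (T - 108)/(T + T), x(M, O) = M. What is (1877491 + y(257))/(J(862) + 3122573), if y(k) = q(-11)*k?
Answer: 1623270990/2691658303 ≈ 0.60308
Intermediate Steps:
J(T) = (-108 + T)/(2*T) (J(T) = (-108 + T)/((2*T)) = (-108 + T)*(1/(2*T)) = (-108 + T)/(2*T))
q(c) = -2*c (q(c) = -(c + c) = -2*c)
y(k) = 22*k (y(k) = (-2*(-11))*k = 22*k)
(1877491 + y(257))/(J(862) + 3122573) = (1877491 + 22*257)/((1/2)*(-108 + 862)/862 + 3122573) = (1877491 + 5654)/((1/2)*(1/862)*754 + 3122573) = 1883145/(377/862 + 3122573) = 1883145/(2691658303/862) = 1883145*(862/2691658303) = 1623270990/2691658303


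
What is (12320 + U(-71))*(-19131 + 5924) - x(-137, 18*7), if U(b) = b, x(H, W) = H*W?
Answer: -161755281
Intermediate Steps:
(12320 + U(-71))*(-19131 + 5924) - x(-137, 18*7) = (12320 - 71)*(-19131 + 5924) - (-137)*18*7 = 12249*(-13207) - (-137)*126 = -161772543 - 1*(-17262) = -161772543 + 17262 = -161755281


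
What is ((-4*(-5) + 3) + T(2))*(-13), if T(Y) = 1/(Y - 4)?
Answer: -585/2 ≈ -292.50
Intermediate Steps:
T(Y) = 1/(-4 + Y)
((-4*(-5) + 3) + T(2))*(-13) = ((-4*(-5) + 3) + 1/(-4 + 2))*(-13) = ((20 + 3) + 1/(-2))*(-13) = (23 - ½)*(-13) = (45/2)*(-13) = -585/2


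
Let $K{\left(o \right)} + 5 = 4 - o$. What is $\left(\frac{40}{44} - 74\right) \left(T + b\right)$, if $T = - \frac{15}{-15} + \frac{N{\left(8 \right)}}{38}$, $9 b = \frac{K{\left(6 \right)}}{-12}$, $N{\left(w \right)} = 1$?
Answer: $- \frac{150013}{1881} \approx -79.752$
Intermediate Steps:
$K{\left(o \right)} = -1 - o$ ($K{\left(o \right)} = -5 - \left(-4 + o\right) = -1 - o$)
$b = \frac{7}{108}$ ($b = \frac{\left(-1 - 6\right) \frac{1}{-12}}{9} = \frac{\left(-1 - 6\right) \left(- \frac{1}{12}\right)}{9} = \frac{\left(-7\right) \left(- \frac{1}{12}\right)}{9} = \frac{1}{9} \cdot \frac{7}{12} = \frac{7}{108} \approx 0.064815$)
$T = \frac{39}{38}$ ($T = - \frac{15}{-15} + 1 \cdot \frac{1}{38} = \left(-15\right) \left(- \frac{1}{15}\right) + 1 \cdot \frac{1}{38} = 1 + \frac{1}{38} = \frac{39}{38} \approx 1.0263$)
$\left(\frac{40}{44} - 74\right) \left(T + b\right) = \left(\frac{40}{44} - 74\right) \left(\frac{39}{38} + \frac{7}{108}\right) = \left(40 \cdot \frac{1}{44} - 74\right) \frac{2239}{2052} = \left(\frac{10}{11} - 74\right) \frac{2239}{2052} = \left(- \frac{804}{11}\right) \frac{2239}{2052} = - \frac{150013}{1881}$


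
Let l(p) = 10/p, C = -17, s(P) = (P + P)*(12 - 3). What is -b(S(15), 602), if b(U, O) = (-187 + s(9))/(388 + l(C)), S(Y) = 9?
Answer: 425/6586 ≈ 0.064531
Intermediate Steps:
s(P) = 18*P (s(P) = (2*P)*9 = 18*P)
b(U, O) = -425/6586 (b(U, O) = (-187 + 18*9)/(388 + 10/(-17)) = (-187 + 162)/(388 + 10*(-1/17)) = -25/(388 - 10/17) = -25/6586/17 = -25*17/6586 = -425/6586)
-b(S(15), 602) = -1*(-425/6586) = 425/6586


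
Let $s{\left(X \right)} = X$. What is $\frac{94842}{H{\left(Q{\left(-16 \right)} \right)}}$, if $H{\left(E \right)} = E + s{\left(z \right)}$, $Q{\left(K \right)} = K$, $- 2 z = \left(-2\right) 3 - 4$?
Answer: $-8622$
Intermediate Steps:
$z = 5$ ($z = - \frac{\left(-2\right) 3 - 4}{2} = - \frac{-6 - 4}{2} = \left(- \frac{1}{2}\right) \left(-10\right) = 5$)
$H{\left(E \right)} = 5 + E$ ($H{\left(E \right)} = E + 5 = 5 + E$)
$\frac{94842}{H{\left(Q{\left(-16 \right)} \right)}} = \frac{94842}{5 - 16} = \frac{94842}{-11} = 94842 \left(- \frac{1}{11}\right) = -8622$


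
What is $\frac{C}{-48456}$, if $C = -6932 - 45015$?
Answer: $\frac{51947}{48456} \approx 1.072$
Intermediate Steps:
$C = -51947$
$\frac{C}{-48456} = - \frac{51947}{-48456} = \left(-51947\right) \left(- \frac{1}{48456}\right) = \frac{51947}{48456}$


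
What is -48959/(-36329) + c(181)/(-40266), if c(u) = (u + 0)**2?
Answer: 781208725/1462823514 ≈ 0.53404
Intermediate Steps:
c(u) = u**2
-48959/(-36329) + c(181)/(-40266) = -48959/(-36329) + 181**2/(-40266) = -48959*(-1/36329) + 32761*(-1/40266) = 48959/36329 - 32761/40266 = 781208725/1462823514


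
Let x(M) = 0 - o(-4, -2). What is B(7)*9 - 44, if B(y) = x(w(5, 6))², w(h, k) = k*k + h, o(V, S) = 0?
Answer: -44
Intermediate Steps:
w(h, k) = h + k² (w(h, k) = k² + h = h + k²)
x(M) = 0 (x(M) = 0 - 1*0 = 0 + 0 = 0)
B(y) = 0 (B(y) = 0² = 0)
B(7)*9 - 44 = 0*9 - 44 = 0 - 44 = -44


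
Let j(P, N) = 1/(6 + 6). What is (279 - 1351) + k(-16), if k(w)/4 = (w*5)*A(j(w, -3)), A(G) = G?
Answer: -3296/3 ≈ -1098.7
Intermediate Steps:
j(P, N) = 1/12
k(w) = 5*w/3 (k(w) = 4*((w*5)*(1/12)) = 4*((5*w)*(1/12)) = 4*(5*w/12) = 5*w/3)
(279 - 1351) + k(-16) = (279 - 1351) + (5/3)*(-16) = -1072 - 80/3 = -3296/3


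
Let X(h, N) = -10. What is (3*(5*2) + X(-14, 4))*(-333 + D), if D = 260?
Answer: -1460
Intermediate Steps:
(3*(5*2) + X(-14, 4))*(-333 + D) = (3*(5*2) - 10)*(-333 + 260) = (3*10 - 10)*(-73) = (30 - 10)*(-73) = 20*(-73) = -1460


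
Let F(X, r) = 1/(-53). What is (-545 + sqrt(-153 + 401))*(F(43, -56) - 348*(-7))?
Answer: -70363315/53 + 258214*sqrt(62)/53 ≈ -1.2892e+6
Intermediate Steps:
F(X, r) = -1/53
(-545 + sqrt(-153 + 401))*(F(43, -56) - 348*(-7)) = (-545 + sqrt(-153 + 401))*(-1/53 - 348*(-7)) = (-545 + sqrt(248))*(-1/53 + 2436) = (-545 + 2*sqrt(62))*(129107/53) = -70363315/53 + 258214*sqrt(62)/53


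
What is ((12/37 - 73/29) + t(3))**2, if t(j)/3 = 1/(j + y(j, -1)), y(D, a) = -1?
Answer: 2211169/4605316 ≈ 0.48013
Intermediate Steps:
t(j) = 3/(-1 + j) (t(j) = 3/(j - 1) = 3/(-1 + j))
((12/37 - 73/29) + t(3))**2 = ((12/37 - 73/29) + 3/(-1 + 3))**2 = ((12*(1/37) - 73*1/29) + 3/2)**2 = ((12/37 - 73/29) + 3*(1/2))**2 = (-2353/1073 + 3/2)**2 = (-1487/2146)**2 = 2211169/4605316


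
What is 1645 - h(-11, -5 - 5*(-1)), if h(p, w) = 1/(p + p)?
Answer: 36191/22 ≈ 1645.0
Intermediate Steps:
h(p, w) = 1/(2*p)
1645 - h(-11, -5 - 5*(-1)) = 1645 - 1/(2*(-11)) = 1645 - (-1)/(2*11) = 1645 - 1*(-1/22) = 1645 + 1/22 = 36191/22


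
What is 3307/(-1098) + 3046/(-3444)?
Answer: -613909/157563 ≈ -3.8963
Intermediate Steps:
3307/(-1098) + 3046/(-3444) = 3307*(-1/1098) + 3046*(-1/3444) = -3307/1098 - 1523/1722 = -613909/157563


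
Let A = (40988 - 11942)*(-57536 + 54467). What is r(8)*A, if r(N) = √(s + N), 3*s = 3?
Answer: -267426522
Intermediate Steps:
A = -89142174 (A = 29046*(-3069) = -89142174)
s = 1 (s = (⅓)*3 = 1)
r(N) = √(1 + N)
r(8)*A = √(1 + 8)*(-89142174) = √9*(-89142174) = 3*(-89142174) = -267426522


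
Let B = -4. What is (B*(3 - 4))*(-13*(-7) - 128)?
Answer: -148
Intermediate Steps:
(B*(3 - 4))*(-13*(-7) - 128) = (-4*(3 - 4))*(-13*(-7) - 128) = (-4*(-1))*(91 - 128) = 4*(-37) = -148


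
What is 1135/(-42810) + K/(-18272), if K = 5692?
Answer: -6610331/19555608 ≈ -0.33803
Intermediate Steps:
1135/(-42810) + K/(-18272) = 1135/(-42810) + 5692/(-18272) = 1135*(-1/42810) + 5692*(-1/18272) = -227/8562 - 1423/4568 = -6610331/19555608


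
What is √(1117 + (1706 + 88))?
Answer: √2911 ≈ 53.954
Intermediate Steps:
√(1117 + (1706 + 88)) = √(1117 + 1794) = √2911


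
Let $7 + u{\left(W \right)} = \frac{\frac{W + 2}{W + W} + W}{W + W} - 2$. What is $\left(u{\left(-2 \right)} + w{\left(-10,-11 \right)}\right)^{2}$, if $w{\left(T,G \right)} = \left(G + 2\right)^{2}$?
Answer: $\frac{21025}{4} \approx 5256.3$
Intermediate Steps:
$w{\left(T,G \right)} = \left(2 + G\right)^{2}$
$u{\left(W \right)} = -9 + \frac{W + \frac{2 + W}{2 W}}{2 W}$ ($u{\left(W \right)} = -7 - \left(2 - \frac{\frac{W + 2}{W + W} + W}{W + W}\right) = -7 - \left(2 - \frac{\frac{2 + W}{2 W} + W}{2 W}\right) = -7 + \left(\left(\left(2 + W\right) \frac{1}{2 W} + W\right) \frac{1}{2 W} - 2\right) = -7 + \left(\left(\frac{2 + W}{2 W} + W\right) \frac{1}{2 W} - 2\right) = -7 + \left(\left(W + \frac{2 + W}{2 W}\right) \frac{1}{2 W} - 2\right) = -7 - \left(2 - \frac{W + \frac{2 + W}{2 W}}{2 W}\right) = -9 + \frac{W + \frac{2 + W}{2 W}}{2 W}$)
$\left(u{\left(-2 \right)} + w{\left(-10,-11 \right)}\right)^{2} = \left(\frac{2 - 2 - 34 \left(-2\right)^{2}}{4 \cdot 4} + \left(2 - 11\right)^{2}\right)^{2} = \left(\frac{1}{4} \cdot \frac{1}{4} \left(2 - 2 - 136\right) + \left(-9\right)^{2}\right)^{2} = \left(\frac{1}{4} \cdot \frac{1}{4} \left(2 - 2 - 136\right) + 81\right)^{2} = \left(\frac{1}{4} \cdot \frac{1}{4} \left(-136\right) + 81\right)^{2} = \left(- \frac{17}{2} + 81\right)^{2} = \left(\frac{145}{2}\right)^{2} = \frac{21025}{4}$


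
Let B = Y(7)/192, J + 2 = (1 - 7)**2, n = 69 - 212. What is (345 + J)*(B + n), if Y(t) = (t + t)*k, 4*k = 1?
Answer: -20808995/384 ≈ -54190.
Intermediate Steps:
k = 1/4 (k = (1/4)*1 = 1/4 ≈ 0.25000)
n = -143
J = 34 (J = -2 + (1 - 7)**2 = -2 + (-6)**2 = -2 + 36 = 34)
Y(t) = t/2 (Y(t) = (t + t)*(1/4) = (2*t)*(1/4) = t/2)
B = 7/384 (B = ((1/2)*7)/192 = (7/2)*(1/192) = 7/384 ≈ 0.018229)
(345 + J)*(B + n) = (345 + 34)*(7/384 - 143) = 379*(-54905/384) = -20808995/384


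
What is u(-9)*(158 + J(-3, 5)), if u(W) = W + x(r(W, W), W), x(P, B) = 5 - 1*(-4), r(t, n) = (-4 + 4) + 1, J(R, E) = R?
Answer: 0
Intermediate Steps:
r(t, n) = 1 (r(t, n) = 0 + 1 = 1)
x(P, B) = 9 (x(P, B) = 5 + 4 = 9)
u(W) = 9 + W (u(W) = W + 9 = 9 + W)
u(-9)*(158 + J(-3, 5)) = (9 - 9)*(158 - 3) = 0*155 = 0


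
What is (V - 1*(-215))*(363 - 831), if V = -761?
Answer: 255528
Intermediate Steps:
(V - 1*(-215))*(363 - 831) = (-761 - 1*(-215))*(363 - 831) = (-761 + 215)*(-468) = -546*(-468) = 255528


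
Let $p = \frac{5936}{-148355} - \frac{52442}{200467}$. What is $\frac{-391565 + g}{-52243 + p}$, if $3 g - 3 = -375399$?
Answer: $\frac{15366714377464145}{1553730511298777} \approx 9.8902$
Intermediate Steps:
$p = - \frac{8970005022}{29740281785}$ ($p = 5936 \left(- \frac{1}{148355}\right) - \frac{52442}{200467} = - \frac{5936}{148355} - \frac{52442}{200467} = - \frac{8970005022}{29740281785} \approx -0.30161$)
$g = -125132$ ($g = 1 + \frac{1}{3} \left(-375399\right) = 1 - 125133 = -125132$)
$\frac{-391565 + g}{-52243 + p} = \frac{-391565 - 125132}{-52243 - \frac{8970005022}{29740281785}} = - \frac{516697}{- \frac{1553730511298777}{29740281785}} = \left(-516697\right) \left(- \frac{29740281785}{1553730511298777}\right) = \frac{15366714377464145}{1553730511298777}$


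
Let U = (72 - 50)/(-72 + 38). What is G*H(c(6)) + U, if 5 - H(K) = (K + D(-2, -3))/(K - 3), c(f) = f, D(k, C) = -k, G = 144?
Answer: 5701/17 ≈ 335.35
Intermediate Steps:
U = -11/17 (U = 22/(-34) = 22*(-1/34) = -11/17 ≈ -0.64706)
H(K) = 5 - (2 + K)/(-3 + K) (H(K) = 5 - (K - 1*(-2))/(K - 3) = 5 - (K + 2)/(-3 + K) = 5 - (2 + K)/(-3 + K))
G*H(c(6)) + U = 144*((-17 + 4*6)/(-3 + 6)) - 11/17 = 144*((-17 + 24)/3) - 11/17 = 144*((⅓)*7) - 11/17 = 144*(7/3) - 11/17 = 336 - 11/17 = 5701/17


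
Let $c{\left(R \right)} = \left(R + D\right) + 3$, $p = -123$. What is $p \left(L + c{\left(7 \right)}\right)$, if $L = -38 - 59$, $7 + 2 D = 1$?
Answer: $11070$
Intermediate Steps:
$D = -3$ ($D = - \frac{7}{2} + \frac{1}{2} \cdot 1 = - \frac{7}{2} + \frac{1}{2} = -3$)
$L = -97$ ($L = -38 - 59 = -97$)
$c{\left(R \right)} = R$ ($c{\left(R \right)} = \left(R - 3\right) + 3 = \left(-3 + R\right) + 3 = R$)
$p \left(L + c{\left(7 \right)}\right) = - 123 \left(-97 + 7\right) = \left(-123\right) \left(-90\right) = 11070$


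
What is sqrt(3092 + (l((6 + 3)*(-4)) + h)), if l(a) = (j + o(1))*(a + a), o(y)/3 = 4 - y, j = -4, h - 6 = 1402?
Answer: 6*sqrt(115) ≈ 64.343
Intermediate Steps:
h = 1408 (h = 6 + 1402 = 1408)
o(y) = 12 - 3*y (o(y) = 3*(4 - y) = 12 - 3*y)
l(a) = 10*a (l(a) = (-4 + (12 - 3*1))*(a + a) = (-4 + (12 - 3))*(2*a) = (-4 + 9)*(2*a) = 5*(2*a) = 10*a)
sqrt(3092 + (l((6 + 3)*(-4)) + h)) = sqrt(3092 + (10*((6 + 3)*(-4)) + 1408)) = sqrt(3092 + (10*(9*(-4)) + 1408)) = sqrt(3092 + (10*(-36) + 1408)) = sqrt(3092 + (-360 + 1408)) = sqrt(3092 + 1048) = sqrt(4140) = 6*sqrt(115)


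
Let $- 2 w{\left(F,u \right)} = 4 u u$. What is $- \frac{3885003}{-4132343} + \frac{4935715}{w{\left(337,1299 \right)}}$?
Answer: $- \frac{7284951435839}{13945839421086} \approx -0.52237$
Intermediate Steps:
$w{\left(F,u \right)} = - 2 u^{2}$ ($w{\left(F,u \right)} = - \frac{4 u u}{2} = - \frac{4 u^{2}}{2} = - 2 u^{2}$)
$- \frac{3885003}{-4132343} + \frac{4935715}{w{\left(337,1299 \right)}} = - \frac{3885003}{-4132343} + \frac{4935715}{\left(-2\right) 1299^{2}} = \left(-3885003\right) \left(- \frac{1}{4132343}\right) + \frac{4935715}{\left(-2\right) 1687401} = \frac{3885003}{4132343} + \frac{4935715}{-3374802} = \frac{3885003}{4132343} + 4935715 \left(- \frac{1}{3374802}\right) = \frac{3885003}{4132343} - \frac{4935715}{3374802} = - \frac{7284951435839}{13945839421086}$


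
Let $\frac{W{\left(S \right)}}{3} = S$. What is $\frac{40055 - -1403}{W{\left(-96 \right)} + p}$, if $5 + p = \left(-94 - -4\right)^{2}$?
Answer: $\frac{41458}{7807} \approx 5.3104$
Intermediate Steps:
$W{\left(S \right)} = 3 S$
$p = 8095$ ($p = -5 + \left(-94 - -4\right)^{2} = -5 + \left(-94 + \left(-23 + 27\right)\right)^{2} = -5 + \left(-94 + 4\right)^{2} = -5 + \left(-90\right)^{2} = -5 + 8100 = 8095$)
$\frac{40055 - -1403}{W{\left(-96 \right)} + p} = \frac{40055 - -1403}{3 \left(-96\right) + 8095} = \frac{40055 + \left(-22979 + 24382\right)}{-288 + 8095} = \frac{40055 + 1403}{7807} = 41458 \cdot \frac{1}{7807} = \frac{41458}{7807}$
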